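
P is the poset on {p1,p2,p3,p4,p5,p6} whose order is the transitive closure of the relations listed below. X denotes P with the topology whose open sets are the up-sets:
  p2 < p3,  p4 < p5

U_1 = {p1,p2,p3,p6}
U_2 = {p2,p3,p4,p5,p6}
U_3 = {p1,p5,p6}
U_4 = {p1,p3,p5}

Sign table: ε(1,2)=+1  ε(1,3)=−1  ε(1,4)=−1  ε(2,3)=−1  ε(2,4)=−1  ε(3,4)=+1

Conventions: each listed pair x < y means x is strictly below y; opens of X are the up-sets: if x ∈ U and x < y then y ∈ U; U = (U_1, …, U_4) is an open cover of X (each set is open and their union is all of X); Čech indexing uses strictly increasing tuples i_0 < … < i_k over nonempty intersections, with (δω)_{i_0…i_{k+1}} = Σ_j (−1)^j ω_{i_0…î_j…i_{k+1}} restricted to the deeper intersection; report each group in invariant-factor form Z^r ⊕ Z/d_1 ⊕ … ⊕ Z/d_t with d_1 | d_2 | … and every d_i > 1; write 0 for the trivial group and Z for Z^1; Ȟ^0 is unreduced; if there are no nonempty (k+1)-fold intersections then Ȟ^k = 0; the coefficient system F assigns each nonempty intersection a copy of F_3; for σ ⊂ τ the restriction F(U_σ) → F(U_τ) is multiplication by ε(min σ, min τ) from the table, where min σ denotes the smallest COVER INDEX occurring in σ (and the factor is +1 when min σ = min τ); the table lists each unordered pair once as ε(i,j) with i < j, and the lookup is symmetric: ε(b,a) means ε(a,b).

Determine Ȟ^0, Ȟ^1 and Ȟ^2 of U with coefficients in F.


nerve of the cover:
  U12={p2,p3,p6} U13={p1,p6} U14={p1,p3} U23={p5,p6} U24={p3,p5} U34={p1,p5}
  U123={p6} U124={p3} U134={p1} U234={p5}
C dims 4,6,4; δ0: rk_F3 3; δ1: rk_F3 3
Ȟ^0 = (4 − 3) − 0 = 1, so Ȟ^0 ≅ Z/3
Ȟ^1 = (6 − 3) − 3 = 0, so Ȟ^1 ≅ 0
Ȟ^2 = (4 − 0) − 3 = 1, so Ȟ^2 ≅ Z/3

Ȟ^0 = Z/3; Ȟ^1 = 0; Ȟ^2 = Z/3


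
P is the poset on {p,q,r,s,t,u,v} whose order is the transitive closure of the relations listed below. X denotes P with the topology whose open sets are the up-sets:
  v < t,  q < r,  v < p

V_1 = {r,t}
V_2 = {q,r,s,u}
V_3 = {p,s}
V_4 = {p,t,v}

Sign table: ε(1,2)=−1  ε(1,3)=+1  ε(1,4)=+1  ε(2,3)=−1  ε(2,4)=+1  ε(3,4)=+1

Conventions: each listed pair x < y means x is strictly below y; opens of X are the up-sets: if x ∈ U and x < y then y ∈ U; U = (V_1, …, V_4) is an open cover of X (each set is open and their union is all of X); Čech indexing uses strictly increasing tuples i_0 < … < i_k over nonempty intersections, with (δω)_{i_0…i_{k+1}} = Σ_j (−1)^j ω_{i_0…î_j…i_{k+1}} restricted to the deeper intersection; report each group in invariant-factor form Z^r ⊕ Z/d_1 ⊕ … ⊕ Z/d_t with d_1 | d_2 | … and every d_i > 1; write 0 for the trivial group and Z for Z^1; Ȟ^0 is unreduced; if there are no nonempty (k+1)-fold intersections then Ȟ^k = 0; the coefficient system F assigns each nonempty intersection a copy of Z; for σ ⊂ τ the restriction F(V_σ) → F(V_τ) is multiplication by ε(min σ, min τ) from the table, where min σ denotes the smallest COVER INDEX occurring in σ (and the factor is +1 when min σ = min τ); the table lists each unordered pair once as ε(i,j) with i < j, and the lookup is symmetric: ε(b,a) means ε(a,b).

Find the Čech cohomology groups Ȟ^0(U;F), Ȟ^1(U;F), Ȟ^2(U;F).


cover nerve:
  V12={r} V14={t} V23={s} V34={p}
C dims 4,4; δ0: rk 3, SNF 1^3
Ȟ^0: (4−3)−0=1 ⇒ Z
Ȟ^1: (4−0)−3=1 ⇒ Z
Ȟ^2: (0−0)−0=0 ⇒ 0

Ȟ^0(U;F) ≅ Z,  Ȟ^1(U;F) ≅ Z,  Ȟ^2(U;F) ≅ 0


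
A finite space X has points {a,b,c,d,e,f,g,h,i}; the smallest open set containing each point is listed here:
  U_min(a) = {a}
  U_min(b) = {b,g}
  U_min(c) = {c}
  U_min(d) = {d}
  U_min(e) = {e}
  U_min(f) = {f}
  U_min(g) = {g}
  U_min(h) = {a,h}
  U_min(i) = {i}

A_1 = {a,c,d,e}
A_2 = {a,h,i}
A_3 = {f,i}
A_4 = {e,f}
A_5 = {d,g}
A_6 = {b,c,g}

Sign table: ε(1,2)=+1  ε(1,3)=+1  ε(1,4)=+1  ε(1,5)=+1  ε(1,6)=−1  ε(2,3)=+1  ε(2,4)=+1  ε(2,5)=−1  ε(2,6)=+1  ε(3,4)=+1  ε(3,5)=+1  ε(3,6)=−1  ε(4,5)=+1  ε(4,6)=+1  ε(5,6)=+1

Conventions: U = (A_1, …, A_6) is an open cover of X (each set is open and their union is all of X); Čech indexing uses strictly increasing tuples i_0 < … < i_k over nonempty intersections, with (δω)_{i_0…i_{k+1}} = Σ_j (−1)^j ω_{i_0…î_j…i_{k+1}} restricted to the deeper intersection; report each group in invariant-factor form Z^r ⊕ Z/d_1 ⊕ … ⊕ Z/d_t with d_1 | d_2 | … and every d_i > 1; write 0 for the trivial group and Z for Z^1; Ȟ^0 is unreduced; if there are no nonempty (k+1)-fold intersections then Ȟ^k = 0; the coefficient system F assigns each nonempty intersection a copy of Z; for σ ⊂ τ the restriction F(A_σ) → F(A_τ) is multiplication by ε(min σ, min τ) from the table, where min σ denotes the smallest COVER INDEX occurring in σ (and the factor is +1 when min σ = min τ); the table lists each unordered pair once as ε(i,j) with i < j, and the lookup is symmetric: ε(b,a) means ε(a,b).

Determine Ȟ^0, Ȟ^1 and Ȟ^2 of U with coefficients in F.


Ȟ^0 ≅ 0; Ȟ^1 ≅ Z ⊕ Z/2; Ȟ^2 ≅ 0

intersection data:
  A12={a} A14={e} A15={d} A16={c} A23={i} A34={f} A56={g}
C dims 6,7; δ0: rk 6, SNF 1^5·2
Ȟ^0 = (6 − 6) − 0 = 0, so Ȟ^0 ≅ 0
Ȟ^1 = (7 − 0) − 6 = 1 plus torsion [2], so Ȟ^1 ≅ Z ⊕ Z/2
Ȟ^2 = (0 − 0) − 0 = 0, so Ȟ^2 ≅ 0


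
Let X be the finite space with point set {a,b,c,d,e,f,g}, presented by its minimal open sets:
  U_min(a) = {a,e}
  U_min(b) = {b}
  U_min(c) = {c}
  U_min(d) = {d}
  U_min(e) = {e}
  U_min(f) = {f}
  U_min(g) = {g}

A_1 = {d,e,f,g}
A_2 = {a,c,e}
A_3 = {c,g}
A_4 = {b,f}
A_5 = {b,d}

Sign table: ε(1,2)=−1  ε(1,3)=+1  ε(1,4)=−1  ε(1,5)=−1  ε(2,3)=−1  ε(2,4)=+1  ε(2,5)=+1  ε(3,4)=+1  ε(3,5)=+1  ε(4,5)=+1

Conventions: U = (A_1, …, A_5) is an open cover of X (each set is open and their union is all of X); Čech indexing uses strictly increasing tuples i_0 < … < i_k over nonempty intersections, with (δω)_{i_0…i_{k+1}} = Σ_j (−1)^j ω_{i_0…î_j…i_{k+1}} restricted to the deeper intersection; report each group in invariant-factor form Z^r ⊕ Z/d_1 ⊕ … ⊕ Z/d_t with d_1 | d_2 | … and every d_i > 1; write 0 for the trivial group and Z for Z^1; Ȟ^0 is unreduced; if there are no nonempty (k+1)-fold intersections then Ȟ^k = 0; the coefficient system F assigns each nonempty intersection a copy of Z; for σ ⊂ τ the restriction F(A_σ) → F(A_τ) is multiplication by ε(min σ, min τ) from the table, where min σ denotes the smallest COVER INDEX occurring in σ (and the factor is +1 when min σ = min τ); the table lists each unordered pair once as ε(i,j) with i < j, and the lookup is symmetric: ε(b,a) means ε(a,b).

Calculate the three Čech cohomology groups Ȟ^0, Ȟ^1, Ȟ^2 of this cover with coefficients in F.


Ȟ^0(U;F) ≅ Z, Ȟ^1(U;F) ≅ Z^2 and Ȟ^2(U;F) ≅ 0

nonempty overlaps:
  A12={e} A13={g} A14={f} A15={d} A23={c} A45={b}
C dims 5,6; δ0: rk 4, SNF 1^4
degree 0: 5−4−0 = 1 → Ȟ^0 ≅ Z
degree 1: 6−0−4 = 2 → Ȟ^1 ≅ Z^2
degree 2: 0−0−0 = 0 → Ȟ^2 ≅ 0


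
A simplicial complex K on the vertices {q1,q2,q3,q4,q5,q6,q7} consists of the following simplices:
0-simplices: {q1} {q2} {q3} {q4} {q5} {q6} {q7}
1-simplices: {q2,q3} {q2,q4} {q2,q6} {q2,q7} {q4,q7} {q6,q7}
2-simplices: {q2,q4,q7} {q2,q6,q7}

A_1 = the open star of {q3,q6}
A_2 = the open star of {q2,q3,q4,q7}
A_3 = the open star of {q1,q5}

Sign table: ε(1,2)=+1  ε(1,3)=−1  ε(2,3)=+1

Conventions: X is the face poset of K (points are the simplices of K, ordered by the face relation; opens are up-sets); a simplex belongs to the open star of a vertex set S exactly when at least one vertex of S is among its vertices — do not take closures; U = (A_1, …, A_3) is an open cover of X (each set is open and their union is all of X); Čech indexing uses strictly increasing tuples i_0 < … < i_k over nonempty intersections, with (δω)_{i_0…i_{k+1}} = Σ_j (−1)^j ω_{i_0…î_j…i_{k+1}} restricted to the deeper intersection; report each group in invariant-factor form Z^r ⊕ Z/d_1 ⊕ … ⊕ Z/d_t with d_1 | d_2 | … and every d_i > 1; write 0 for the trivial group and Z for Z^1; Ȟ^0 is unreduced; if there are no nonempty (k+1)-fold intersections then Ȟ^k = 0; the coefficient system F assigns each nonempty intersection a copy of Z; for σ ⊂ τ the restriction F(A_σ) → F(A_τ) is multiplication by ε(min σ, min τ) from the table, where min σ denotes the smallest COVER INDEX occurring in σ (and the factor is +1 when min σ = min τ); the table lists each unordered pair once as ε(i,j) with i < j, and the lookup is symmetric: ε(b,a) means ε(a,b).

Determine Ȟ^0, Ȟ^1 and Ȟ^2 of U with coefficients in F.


cover nerve:
  A1={{q3},{q6},{q2,q3},{q2,q6},{q6,q7},{q2,q6,q7}} A2={{q2},{q3},{q4},{q7},{q2,q3},{q2,q4},{q2,q6},{q2,q7},{q4,q7},{q6,q7},{q2,q4,q7},{q2,q6,q7}} A3={{q1},{q5}}
  A12={{q3},{q2,q3},{q2,q6},{q6,q7},{q2,q6,q7}}
C dims 3,1; δ0: rk 1, SNF 1^1
Ȟ^0: (3−1)−0=2 ⇒ Z^2
Ȟ^1: (1−0)−1=0 ⇒ 0
Ȟ^2: (0−0)−0=0 ⇒ 0

Ȟ^0 = Z^2, Ȟ^1 = 0 and Ȟ^2 = 0


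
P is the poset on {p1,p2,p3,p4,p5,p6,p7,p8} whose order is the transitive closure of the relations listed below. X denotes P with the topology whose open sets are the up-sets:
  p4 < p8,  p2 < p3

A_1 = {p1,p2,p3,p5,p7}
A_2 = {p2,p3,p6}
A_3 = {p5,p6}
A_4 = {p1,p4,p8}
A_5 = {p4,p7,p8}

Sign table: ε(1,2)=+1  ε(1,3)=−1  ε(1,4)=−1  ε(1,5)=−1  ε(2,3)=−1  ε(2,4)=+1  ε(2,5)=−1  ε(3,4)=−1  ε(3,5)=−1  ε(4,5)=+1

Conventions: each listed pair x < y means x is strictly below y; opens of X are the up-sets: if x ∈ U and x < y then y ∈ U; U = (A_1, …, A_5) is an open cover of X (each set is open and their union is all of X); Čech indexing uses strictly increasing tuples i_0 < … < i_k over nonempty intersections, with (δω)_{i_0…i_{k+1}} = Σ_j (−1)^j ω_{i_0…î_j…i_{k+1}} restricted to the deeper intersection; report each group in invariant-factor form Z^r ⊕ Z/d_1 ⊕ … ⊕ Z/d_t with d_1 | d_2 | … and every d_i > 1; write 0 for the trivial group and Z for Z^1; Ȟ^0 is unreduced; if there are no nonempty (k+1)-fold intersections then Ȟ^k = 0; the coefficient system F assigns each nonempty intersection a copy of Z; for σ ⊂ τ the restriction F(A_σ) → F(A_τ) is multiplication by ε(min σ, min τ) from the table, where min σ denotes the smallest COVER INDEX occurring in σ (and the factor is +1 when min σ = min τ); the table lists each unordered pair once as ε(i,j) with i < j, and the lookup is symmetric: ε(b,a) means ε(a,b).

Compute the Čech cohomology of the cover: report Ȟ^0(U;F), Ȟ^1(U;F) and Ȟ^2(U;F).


Ȟ^0 ≅ Z; Ȟ^1 ≅ Z^2; Ȟ^2 ≅ 0

nerve of the cover:
  A12={p2,p3} A13={p5} A14={p1} A15={p7} A23={p6} A45={p4,p8}
C dims 5,6; δ0: rk 4, SNF 1^4
Ȟ^0 = (5 − 4) − 0 = 1, so Ȟ^0 ≅ Z
Ȟ^1 = (6 − 0) − 4 = 2, so Ȟ^1 ≅ Z^2
Ȟ^2 = (0 − 0) − 0 = 0, so Ȟ^2 ≅ 0


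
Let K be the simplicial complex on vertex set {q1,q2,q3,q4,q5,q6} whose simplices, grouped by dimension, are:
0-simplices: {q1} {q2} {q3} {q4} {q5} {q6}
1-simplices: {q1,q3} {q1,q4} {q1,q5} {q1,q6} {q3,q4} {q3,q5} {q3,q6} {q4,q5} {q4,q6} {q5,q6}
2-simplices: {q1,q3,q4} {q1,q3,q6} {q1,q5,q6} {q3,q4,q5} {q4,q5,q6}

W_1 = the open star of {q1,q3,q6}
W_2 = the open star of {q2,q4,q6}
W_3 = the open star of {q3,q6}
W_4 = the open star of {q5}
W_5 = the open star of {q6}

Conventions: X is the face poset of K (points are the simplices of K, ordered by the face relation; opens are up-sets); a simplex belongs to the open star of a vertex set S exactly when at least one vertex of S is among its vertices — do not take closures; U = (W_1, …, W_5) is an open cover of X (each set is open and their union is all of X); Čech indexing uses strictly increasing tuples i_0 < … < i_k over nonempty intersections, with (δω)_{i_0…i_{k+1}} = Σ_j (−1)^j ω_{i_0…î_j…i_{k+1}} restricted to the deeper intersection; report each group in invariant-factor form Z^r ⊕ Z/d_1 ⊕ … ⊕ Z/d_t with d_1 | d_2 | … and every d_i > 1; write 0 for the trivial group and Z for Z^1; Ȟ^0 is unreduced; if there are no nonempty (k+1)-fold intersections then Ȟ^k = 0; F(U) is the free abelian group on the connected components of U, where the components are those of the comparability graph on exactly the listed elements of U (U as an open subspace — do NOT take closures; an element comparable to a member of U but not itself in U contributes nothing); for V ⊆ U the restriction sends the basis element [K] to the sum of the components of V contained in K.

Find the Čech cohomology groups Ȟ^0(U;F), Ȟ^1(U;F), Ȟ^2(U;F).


Ȟ^0 ≅ Z^2,  Ȟ^1 ≅ Z,  Ȟ^2 ≅ 0

nonempty overlaps:
  W1={{q1},{q3},{q6},{q1,q3},{q1,q4},{q1,q5},{q1,q6},{q3,q4},{q3,q5},{q3,q6},{q4,q6},{q5,q6},{q1,q3,q4},{q1,q3,q6},{q1,q5,q6},{q3,q4,q5},{q4,q5,q6}} W2={{q2},{q4},{q6},{q1,q4},{q1,q6},{q3,q4},{q3,q6},{q4,q5},{q4,q6},{q5,q6},{q1,q3,q4},{q1,q3,q6},{q1,q5,q6},{q3,q4,q5},{q4,q5,q6}} W3={{q3},{q6},{q1,q3},{q1,q6},{q3,q4},{q3,q5},{q3,q6},{q4,q6},{q5,q6},{q1,q3,q4},{q1,q3,q6},{q1,q5,q6},{q3,q4,q5},{q4,q5,q6}} W4={{q5},{q1,q5},{q3,q5},{q4,q5},{q5,q6},{q1,q5,q6},{q3,q4,q5},{q4,q5,q6}} W5={{q6},{q1,q6},{q3,q6},{q4,q6},{q5,q6},{q1,q3,q6},{q1,q5,q6},{q4,q5,q6}}
  W12={{q6},{q1,q4},{q1,q6},{q3,q4},{q3,q6},{q4,q6},{q5,q6},{q1,q3,q4},{q1,q3,q6},{q1,q5,q6},{q3,q4,q5},{q4,q5,q6}} W13={{q3},{q6},{q1,q3},{q1,q6},{q3,q4},{q3,q5},{q3,q6},{q4,q6},{q5,q6},{q1,q3,q4},{q1,q3,q6},{q1,q5,q6},{q3,q4,q5},{q4,q5,q6}} W14={{q1,q5},{q3,q5},{q5,q6},{q1,q5,q6},{q3,q4,q5},{q4,q5,q6}} W15={{q6},{q1,q6},{q3,q6},{q4,q6},{q5,q6},{q1,q3,q6},{q1,q5,q6},{q4,q5,q6}} W23={{q6},{q1,q6},{q3,q4},{q3,q6},{q4,q6},{q5,q6},{q1,q3,q4},{q1,q3,q6},{q1,q5,q6},{q3,q4,q5},{q4,q5,q6}} W24={{q4,q5},{q5,q6},{q1,q5,q6},{q3,q4,q5},{q4,q5,q6}} W25={{q6},{q1,q6},{q3,q6},{q4,q6},{q5,q6},{q1,q3,q6},{q1,q5,q6},{q4,q5,q6}} W34={{q3,q5},{q5,q6},{q1,q5,q6},{q3,q4,q5},{q4,q5,q6}} W35={{q6},{q1,q6},{q3,q6},{q4,q6},{q5,q6},{q1,q3,q6},{q1,q5,q6},{q4,q5,q6}} W45={{q5,q6},{q1,q5,q6},{q4,q5,q6}}
  W123={{q6},{q1,q6},{q3,q4},{q3,q6},{q4,q6},{q5,q6},{q1,q3,q4},{q1,q3,q6},{q1,q5,q6},{q3,q4,q5},{q4,q5,q6}} W124={{q5,q6},{q1,q5,q6},{q3,q4,q5},{q4,q5,q6}} W125={{q6},{q1,q6},{q3,q6},{q4,q6},{q5,q6},{q1,q3,q6},{q1,q5,q6},{q4,q5,q6}} W134={{q3,q5},{q5,q6},{q1,q5,q6},{q3,q4,q5},{q4,q5,q6}} W135={{q6},{q1,q6},{q3,q6},{q4,q6},{q5,q6},{q1,q3,q6},{q1,q5,q6},{q4,q5,q6}} W145={{q5,q6},{q1,q5,q6},{q4,q5,q6}} W234={{q5,q6},{q1,q5,q6},{q3,q4,q5},{q4,q5,q6}} W235={{q6},{q1,q6},{q3,q6},{q4,q6},{q5,q6},{q1,q3,q6},{q1,q5,q6},{q4,q5,q6}} W245={{q5,q6},{q1,q5,q6},{q4,q5,q6}} W345={{q5,q6},{q1,q5,q6},{q4,q5,q6}}
  W1234={{q5,q6},{q1,q5,q6},{q3,q4,q5},{q4,q5,q6}} W1235={{q6},{q1,q6},{q3,q6},{q4,q6},{q5,q6},{q1,q3,q6},{q1,q5,q6},{q4,q5,q6}} W1245={{q5,q6},{q1,q5,q6},{q4,q5,q6}} W1345={{q5,q6},{q1,q5,q6},{q4,q5,q6}} W2345={{q5,q6},{q1,q5,q6},{q4,q5,q6}}
  W12345={{q5,q6},{q1,q5,q6},{q4,q5,q6}}
components per intersection:
  W1: {{q1},{q3},{q6},{q1,q3},{q1,q4},{q1,q5},{q1,q6},{q3,q4},{q3,q5},{q3,q6},{q4,q6},{q5,q6},{q1,q3,q4},{q1,q3,q6},{q1,q5,q6},{q3,q4,q5},{q4,q5,q6}}
  W2: {{q2}} {{q4},{q6},{q1,q4},{q1,q6},{q3,q4},{q3,q6},{q4,q5},{q4,q6},{q5,q6},{q1,q3,q4},{q1,q3,q6},{q1,q5,q6},{q3,q4,q5},{q4,q5,q6}}
  W3: {{q3},{q6},{q1,q3},{q1,q6},{q3,q4},{q3,q5},{q3,q6},{q4,q6},{q5,q6},{q1,q3,q4},{q1,q3,q6},{q1,q5,q6},{q3,q4,q5},{q4,q5,q6}}
  W4: {{q5},{q1,q5},{q3,q5},{q4,q5},{q5,q6},{q1,q5,q6},{q3,q4,q5},{q4,q5,q6}}
  W5: {{q6},{q1,q6},{q3,q6},{q4,q6},{q5,q6},{q1,q3,q6},{q1,q5,q6},{q4,q5,q6}}
  W12: {{q6},{q1,q6},{q3,q6},{q4,q6},{q5,q6},{q1,q3,q6},{q1,q5,q6},{q4,q5,q6}} {{q1,q4},{q3,q4},{q1,q3,q4},{q3,q4,q5}}
  W13: {{q3},{q6},{q1,q3},{q1,q6},{q3,q4},{q3,q5},{q3,q6},{q4,q6},{q5,q6},{q1,q3,q4},{q1,q3,q6},{q1,q5,q6},{q3,q4,q5},{q4,q5,q6}}
  W14: {{q1,q5},{q5,q6},{q1,q5,q6},{q4,q5,q6}} {{q3,q5},{q3,q4,q5}}
  W15: {{q6},{q1,q6},{q3,q6},{q4,q6},{q5,q6},{q1,q3,q6},{q1,q5,q6},{q4,q5,q6}}
  W23: {{q6},{q1,q6},{q3,q6},{q4,q6},{q5,q6},{q1,q3,q6},{q1,q5,q6},{q4,q5,q6}} {{q3,q4},{q1,q3,q4},{q3,q4,q5}}
  W24: {{q4,q5},{q5,q6},{q1,q5,q6},{q3,q4,q5},{q4,q5,q6}}
  W25: {{q6},{q1,q6},{q3,q6},{q4,q6},{q5,q6},{q1,q3,q6},{q1,q5,q6},{q4,q5,q6}}
  W34: {{q3,q5},{q3,q4,q5}} {{q5,q6},{q1,q5,q6},{q4,q5,q6}}
  W35: {{q6},{q1,q6},{q3,q6},{q4,q6},{q5,q6},{q1,q3,q6},{q1,q5,q6},{q4,q5,q6}}
  W45: {{q5,q6},{q1,q5,q6},{q4,q5,q6}}
  W123: {{q6},{q1,q6},{q3,q6},{q4,q6},{q5,q6},{q1,q3,q6},{q1,q5,q6},{q4,q5,q6}} {{q3,q4},{q1,q3,q4},{q3,q4,q5}}
  W124: {{q5,q6},{q1,q5,q6},{q4,q5,q6}} {{q3,q4,q5}}
  W125: {{q6},{q1,q6},{q3,q6},{q4,q6},{q5,q6},{q1,q3,q6},{q1,q5,q6},{q4,q5,q6}}
  W134: {{q3,q5},{q3,q4,q5}} {{q5,q6},{q1,q5,q6},{q4,q5,q6}}
  W135: {{q6},{q1,q6},{q3,q6},{q4,q6},{q5,q6},{q1,q3,q6},{q1,q5,q6},{q4,q5,q6}}
  W145: {{q5,q6},{q1,q5,q6},{q4,q5,q6}}
  W234: {{q5,q6},{q1,q5,q6},{q4,q5,q6}} {{q3,q4,q5}}
  W235: {{q6},{q1,q6},{q3,q6},{q4,q6},{q5,q6},{q1,q3,q6},{q1,q5,q6},{q4,q5,q6}}
  W245: {{q5,q6},{q1,q5,q6},{q4,q5,q6}}
  W345: {{q5,q6},{q1,q5,q6},{q4,q5,q6}}
  W1234: {{q5,q6},{q1,q5,q6},{q4,q5,q6}} {{q3,q4,q5}}
  W1235: {{q6},{q1,q6},{q3,q6},{q4,q6},{q5,q6},{q1,q3,q6},{q1,q5,q6},{q4,q5,q6}}
  W1245: {{q5,q6},{q1,q5,q6},{q4,q5,q6}}
  W1345: {{q5,q6},{q1,q5,q6},{q4,q5,q6}}
  W2345: {{q5,q6},{q1,q5,q6},{q4,q5,q6}}
  W12345: {{q5,q6},{q1,q5,q6},{q4,q5,q6}}
C dims 6,14,14,6; δ0: rk 4, SNF 1^4; δ1: rk 9, SNF 1^9; δ2: rk 5, SNF 1^5
degree 0: 6−4−0 = 2 → Ȟ^0 ≅ Z^2
degree 1: 14−9−4 = 1 → Ȟ^1 ≅ Z
degree 2: 14−5−9 = 0 → Ȟ^2 ≅ 0


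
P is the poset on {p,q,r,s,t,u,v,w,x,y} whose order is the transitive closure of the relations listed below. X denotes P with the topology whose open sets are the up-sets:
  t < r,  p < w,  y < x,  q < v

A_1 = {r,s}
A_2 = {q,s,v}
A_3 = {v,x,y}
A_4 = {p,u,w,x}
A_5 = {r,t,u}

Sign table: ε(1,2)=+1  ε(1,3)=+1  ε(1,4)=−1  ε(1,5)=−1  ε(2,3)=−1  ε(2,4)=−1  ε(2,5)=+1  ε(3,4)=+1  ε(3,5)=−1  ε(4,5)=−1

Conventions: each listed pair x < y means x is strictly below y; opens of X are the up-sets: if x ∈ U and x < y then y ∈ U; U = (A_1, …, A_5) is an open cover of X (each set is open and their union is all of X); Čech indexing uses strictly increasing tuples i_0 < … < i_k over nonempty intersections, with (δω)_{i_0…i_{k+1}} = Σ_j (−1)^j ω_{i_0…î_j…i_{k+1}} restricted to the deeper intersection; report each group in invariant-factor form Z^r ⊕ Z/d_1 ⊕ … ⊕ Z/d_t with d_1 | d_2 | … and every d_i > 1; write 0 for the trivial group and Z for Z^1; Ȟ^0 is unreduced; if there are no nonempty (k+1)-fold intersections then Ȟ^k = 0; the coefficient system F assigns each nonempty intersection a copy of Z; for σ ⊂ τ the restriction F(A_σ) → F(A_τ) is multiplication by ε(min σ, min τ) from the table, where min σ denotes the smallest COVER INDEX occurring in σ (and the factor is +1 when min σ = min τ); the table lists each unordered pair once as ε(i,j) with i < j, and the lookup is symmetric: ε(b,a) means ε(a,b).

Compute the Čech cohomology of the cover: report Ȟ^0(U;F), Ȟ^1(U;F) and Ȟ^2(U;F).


nonempty intersections:
  A12={s} A15={r} A23={v} A34={x} A45={u}
C dims 5,5; δ0: rk 5, SNF 1^4·2
Ȟ^0: (5−5)−0=0 ⇒ 0
Ȟ^1: (5−0)−5=0 plus torsion [2] ⇒ Z/2
Ȟ^2: (0−0)−0=0 ⇒ 0

Ȟ^0(U;F) ≅ 0; Ȟ^1(U;F) ≅ Z/2; Ȟ^2(U;F) ≅ 0


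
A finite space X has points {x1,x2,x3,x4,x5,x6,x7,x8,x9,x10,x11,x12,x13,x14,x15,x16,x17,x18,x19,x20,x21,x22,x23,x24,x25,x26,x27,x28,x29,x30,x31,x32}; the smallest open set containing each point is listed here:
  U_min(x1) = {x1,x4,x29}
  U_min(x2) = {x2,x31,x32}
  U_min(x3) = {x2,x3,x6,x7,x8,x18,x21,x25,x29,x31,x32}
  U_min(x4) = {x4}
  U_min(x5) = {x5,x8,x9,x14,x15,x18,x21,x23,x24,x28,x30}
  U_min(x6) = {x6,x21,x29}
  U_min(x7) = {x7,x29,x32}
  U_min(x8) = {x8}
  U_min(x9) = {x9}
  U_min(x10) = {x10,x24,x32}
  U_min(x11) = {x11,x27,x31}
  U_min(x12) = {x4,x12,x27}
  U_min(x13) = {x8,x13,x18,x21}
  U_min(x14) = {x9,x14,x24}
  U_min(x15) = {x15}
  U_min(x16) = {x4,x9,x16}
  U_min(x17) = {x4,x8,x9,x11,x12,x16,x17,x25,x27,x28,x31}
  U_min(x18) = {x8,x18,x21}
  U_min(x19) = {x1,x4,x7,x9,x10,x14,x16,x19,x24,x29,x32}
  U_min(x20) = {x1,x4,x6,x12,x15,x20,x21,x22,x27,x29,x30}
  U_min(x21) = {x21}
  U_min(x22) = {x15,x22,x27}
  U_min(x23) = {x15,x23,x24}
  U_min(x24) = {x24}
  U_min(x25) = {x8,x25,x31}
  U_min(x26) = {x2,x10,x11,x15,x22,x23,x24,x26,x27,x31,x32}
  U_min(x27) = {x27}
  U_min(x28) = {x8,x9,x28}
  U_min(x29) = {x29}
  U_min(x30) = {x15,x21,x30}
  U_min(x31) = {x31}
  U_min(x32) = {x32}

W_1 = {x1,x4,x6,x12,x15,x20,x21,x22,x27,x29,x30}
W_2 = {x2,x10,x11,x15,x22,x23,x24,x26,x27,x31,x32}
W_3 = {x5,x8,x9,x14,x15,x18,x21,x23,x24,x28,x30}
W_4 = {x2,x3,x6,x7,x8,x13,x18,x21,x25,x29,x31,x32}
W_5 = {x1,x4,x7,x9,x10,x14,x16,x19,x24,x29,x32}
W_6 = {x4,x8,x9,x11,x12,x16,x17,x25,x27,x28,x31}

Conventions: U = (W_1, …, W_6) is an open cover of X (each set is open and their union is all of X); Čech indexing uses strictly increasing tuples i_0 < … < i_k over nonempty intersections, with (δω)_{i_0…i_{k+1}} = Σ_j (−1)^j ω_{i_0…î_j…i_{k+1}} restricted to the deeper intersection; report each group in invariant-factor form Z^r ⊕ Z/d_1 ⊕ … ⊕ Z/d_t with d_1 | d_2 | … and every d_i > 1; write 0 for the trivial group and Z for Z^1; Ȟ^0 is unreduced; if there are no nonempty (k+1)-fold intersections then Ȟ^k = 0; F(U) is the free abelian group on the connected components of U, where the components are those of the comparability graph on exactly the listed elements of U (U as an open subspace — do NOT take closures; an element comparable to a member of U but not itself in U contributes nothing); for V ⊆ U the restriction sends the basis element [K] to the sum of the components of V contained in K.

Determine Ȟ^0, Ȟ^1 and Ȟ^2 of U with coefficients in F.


Ȟ^0 ≅ Z, Ȟ^1 ≅ 0 and Ȟ^2 ≅ Z/2

cover nerve:
  W12={x15,x22,x27} W13={x15,x21,x30} W14={x6,x21,x29} W15={x1,x4,x29} W16={x4,x12,x27} W23={x15,x23,x24} W24={x2,x31,x32} W25={x10,x24,x32} W26={x11,x27,x31} W34={x8,x18,x21} W35={x9,x14,x24} W36={x8,x9,x28} W45={x7,x29,x32} W46={x8,x25,x31} W56={x4,x9,x16}
  W123={x15} W126={x27} W134={x21} W145={x29} W156={x4} W235={x24} W245={x32} W246={x31} W346={x8} W356={x9}
components per intersection:
  W1: {x1,x4,x6,x12,x15,x20,x21,x22,x27,x29,x30}
  W2: {x2,x10,x11,x15,x22,x23,x24,x26,x27,x31,x32}
  W3: {x5,x8,x9,x14,x15,x18,x21,x23,x24,x28,x30}
  W4: {x2,x3,x6,x7,x8,x13,x18,x21,x25,x29,x31,x32}
  W5: {x1,x4,x7,x9,x10,x14,x16,x19,x24,x29,x32}
  W6: {x4,x8,x9,x11,x12,x16,x17,x25,x27,x28,x31}
  W12: {x15,x22,x27}
  W13: {x15,x21,x30}
  W14: {x6,x21,x29}
  W15: {x1,x4,x29}
  W16: {x4,x12,x27}
  W23: {x15,x23,x24}
  W24: {x2,x31,x32}
  W25: {x10,x24,x32}
  W26: {x11,x27,x31}
  W34: {x8,x18,x21}
  W35: {x9,x14,x24}
  W36: {x8,x9,x28}
  W45: {x7,x29,x32}
  W46: {x8,x25,x31}
  W56: {x4,x9,x16}
  W123: {x15}
  W126: {x27}
  W134: {x21}
  W145: {x29}
  W156: {x4}
  W235: {x24}
  W245: {x32}
  W246: {x31}
  W346: {x8}
  W356: {x9}
C dims 6,15,10; δ0: rk 5, SNF 1^5; δ1: rk 10, SNF 1^9·2
Ȟ^0: (6−5)−0=1 ⇒ Z
Ȟ^1: (15−10)−5=0 ⇒ 0
Ȟ^2: (10−0)−10=0 plus torsion [2] ⇒ Z/2


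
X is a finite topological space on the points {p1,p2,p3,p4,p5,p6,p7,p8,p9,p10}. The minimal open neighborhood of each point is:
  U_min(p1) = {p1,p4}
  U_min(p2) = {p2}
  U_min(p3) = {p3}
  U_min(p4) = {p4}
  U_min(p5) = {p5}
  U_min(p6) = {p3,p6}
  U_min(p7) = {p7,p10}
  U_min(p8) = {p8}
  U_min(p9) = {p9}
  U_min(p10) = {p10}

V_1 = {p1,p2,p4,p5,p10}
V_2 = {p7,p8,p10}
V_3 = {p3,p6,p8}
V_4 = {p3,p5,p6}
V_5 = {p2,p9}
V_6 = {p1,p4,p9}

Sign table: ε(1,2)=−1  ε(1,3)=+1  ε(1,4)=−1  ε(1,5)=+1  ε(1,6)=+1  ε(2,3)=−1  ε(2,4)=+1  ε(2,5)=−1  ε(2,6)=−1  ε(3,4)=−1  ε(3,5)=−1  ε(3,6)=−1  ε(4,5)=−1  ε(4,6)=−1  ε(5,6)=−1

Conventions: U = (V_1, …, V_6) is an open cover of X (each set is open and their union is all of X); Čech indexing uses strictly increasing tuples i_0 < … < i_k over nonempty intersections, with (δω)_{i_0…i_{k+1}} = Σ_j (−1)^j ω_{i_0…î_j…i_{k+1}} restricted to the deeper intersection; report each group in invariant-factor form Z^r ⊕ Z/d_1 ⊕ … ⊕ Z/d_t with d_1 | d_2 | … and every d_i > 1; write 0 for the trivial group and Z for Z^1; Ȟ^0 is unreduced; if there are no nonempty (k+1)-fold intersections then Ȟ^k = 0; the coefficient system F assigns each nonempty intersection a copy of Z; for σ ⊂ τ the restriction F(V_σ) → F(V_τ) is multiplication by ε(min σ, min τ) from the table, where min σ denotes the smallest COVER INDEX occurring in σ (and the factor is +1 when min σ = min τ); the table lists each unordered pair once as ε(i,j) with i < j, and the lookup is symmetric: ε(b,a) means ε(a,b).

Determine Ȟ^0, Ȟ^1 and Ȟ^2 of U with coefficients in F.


Ȟ^0(U;F) ≅ 0, Ȟ^1(U;F) ≅ Z ⊕ Z/2 and Ȟ^2(U;F) ≅ 0

nonempty intersections:
  V12={p10} V14={p5} V15={p2} V16={p1,p4} V23={p8} V34={p3,p6} V56={p9}
C dims 6,7; δ0: rk 6, SNF 1^5·2
Ȟ^0: (6−6)−0=0 ⇒ 0
Ȟ^1: (7−0)−6=1 plus torsion [2] ⇒ Z ⊕ Z/2
Ȟ^2: (0−0)−0=0 ⇒ 0


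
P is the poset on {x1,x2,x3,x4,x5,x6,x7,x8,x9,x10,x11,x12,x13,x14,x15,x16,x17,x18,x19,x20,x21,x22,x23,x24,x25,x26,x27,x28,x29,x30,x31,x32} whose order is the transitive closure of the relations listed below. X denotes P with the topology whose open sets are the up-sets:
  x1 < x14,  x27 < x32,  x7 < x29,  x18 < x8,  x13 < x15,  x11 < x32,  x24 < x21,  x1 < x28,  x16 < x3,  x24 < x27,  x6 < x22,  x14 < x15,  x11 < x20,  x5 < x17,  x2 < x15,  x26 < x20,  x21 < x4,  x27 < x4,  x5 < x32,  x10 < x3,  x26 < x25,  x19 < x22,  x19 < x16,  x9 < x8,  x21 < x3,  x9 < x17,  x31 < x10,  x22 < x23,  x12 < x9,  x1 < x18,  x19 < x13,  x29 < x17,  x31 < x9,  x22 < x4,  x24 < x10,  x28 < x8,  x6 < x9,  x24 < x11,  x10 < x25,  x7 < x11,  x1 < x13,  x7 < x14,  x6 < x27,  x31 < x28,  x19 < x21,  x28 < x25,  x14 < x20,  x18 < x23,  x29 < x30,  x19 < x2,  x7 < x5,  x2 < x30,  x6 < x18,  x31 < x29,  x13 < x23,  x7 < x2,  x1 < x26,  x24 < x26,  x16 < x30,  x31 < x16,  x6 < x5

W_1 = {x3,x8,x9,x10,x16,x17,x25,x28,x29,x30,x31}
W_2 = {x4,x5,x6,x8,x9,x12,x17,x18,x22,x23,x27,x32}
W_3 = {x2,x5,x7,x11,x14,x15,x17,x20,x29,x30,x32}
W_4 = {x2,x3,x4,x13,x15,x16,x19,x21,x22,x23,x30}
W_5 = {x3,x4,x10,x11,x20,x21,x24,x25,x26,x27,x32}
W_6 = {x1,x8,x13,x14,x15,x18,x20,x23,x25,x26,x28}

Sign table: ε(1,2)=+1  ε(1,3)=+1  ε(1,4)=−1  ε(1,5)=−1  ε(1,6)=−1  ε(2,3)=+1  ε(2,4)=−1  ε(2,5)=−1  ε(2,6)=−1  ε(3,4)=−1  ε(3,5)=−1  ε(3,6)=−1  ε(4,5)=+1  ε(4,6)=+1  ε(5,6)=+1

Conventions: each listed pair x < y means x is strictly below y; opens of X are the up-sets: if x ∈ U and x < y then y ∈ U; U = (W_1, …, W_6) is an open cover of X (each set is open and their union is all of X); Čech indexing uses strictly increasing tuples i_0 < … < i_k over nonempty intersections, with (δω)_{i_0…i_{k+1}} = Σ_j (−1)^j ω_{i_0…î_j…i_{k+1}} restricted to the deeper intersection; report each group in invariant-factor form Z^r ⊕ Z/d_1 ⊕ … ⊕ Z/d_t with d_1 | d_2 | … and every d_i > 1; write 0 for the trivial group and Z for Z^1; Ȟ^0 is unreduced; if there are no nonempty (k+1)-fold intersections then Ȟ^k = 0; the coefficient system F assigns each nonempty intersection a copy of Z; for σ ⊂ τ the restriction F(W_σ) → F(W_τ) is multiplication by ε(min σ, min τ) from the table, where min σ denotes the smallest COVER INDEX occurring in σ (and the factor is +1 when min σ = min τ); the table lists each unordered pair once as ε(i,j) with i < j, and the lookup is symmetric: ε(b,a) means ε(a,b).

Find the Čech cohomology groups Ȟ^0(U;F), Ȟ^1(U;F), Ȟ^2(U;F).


Ȟ^0 ≅ Z,  Ȟ^1 ≅ 0,  Ȟ^2 ≅ Z/2

intersection data:
  W12={x8,x9,x17} W13={x17,x29,x30} W14={x3,x16,x30} W15={x3,x10,x25} W16={x8,x25,x28} W23={x5,x17,x32} W24={x4,x22,x23} W25={x4,x27,x32} W26={x8,x18,x23} W34={x2,x15,x30} W35={x11,x20,x32} W36={x14,x15,x20} W45={x3,x4,x21} W46={x13,x15,x23} W56={x20,x25,x26}
  W123={x17} W126={x8} W134={x30} W145={x3} W156={x25} W235={x32} W245={x4} W246={x23} W346={x15} W356={x20}
C dims 6,15,10; δ0: rk 5, SNF 1^5; δ1: rk 10, SNF 1^9·2
Ȟ^0 = (6 − 5) − 0 = 1, so Ȟ^0 ≅ Z
Ȟ^1 = (15 − 10) − 5 = 0, so Ȟ^1 ≅ 0
Ȟ^2 = (10 − 0) − 10 = 0 plus torsion [2], so Ȟ^2 ≅ Z/2


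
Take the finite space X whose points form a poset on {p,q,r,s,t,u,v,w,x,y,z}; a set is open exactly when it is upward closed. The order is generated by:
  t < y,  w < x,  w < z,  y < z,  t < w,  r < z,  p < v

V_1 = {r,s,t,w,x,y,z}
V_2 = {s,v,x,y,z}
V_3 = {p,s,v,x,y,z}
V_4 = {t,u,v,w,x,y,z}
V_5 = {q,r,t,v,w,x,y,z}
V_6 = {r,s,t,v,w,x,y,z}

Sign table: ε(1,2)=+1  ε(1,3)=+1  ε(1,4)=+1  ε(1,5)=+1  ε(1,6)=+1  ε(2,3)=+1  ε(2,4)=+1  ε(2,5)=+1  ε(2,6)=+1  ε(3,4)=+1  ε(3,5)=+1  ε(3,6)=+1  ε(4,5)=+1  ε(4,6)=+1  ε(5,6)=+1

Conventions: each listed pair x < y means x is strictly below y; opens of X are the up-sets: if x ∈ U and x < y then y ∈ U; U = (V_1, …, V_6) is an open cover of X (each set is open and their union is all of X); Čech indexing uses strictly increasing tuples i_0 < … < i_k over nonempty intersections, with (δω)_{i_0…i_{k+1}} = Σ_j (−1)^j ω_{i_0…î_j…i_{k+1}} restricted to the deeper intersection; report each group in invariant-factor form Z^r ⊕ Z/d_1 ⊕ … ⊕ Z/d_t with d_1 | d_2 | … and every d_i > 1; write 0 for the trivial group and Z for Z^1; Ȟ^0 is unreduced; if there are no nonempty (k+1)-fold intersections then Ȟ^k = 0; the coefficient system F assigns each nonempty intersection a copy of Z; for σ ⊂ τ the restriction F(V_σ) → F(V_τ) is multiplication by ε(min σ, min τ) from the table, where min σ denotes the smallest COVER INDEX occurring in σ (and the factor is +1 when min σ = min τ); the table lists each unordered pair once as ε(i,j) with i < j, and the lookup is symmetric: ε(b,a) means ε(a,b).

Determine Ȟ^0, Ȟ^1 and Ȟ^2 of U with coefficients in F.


nonempty overlaps:
  V12={s,x,y,z} V13={s,x,y,z} V14={t,w,x,y,z} V15={r,t,w,x,y,z} V16={r,s,t,w,x,y,z} V23={s,v,x,y,z} V24={v,x,y,z} V25={v,x,y,z} V26={s,v,x,y,z} V34={v,x,y,z} V35={v,x,y,z} V36={s,v,x,y,z} V45={t,v,w,x,y,z} V46={t,v,w,x,y,z} V56={r,t,v,w,x,y,z}
  V123={s,x,y,z} V124={x,y,z} V125={x,y,z} V126={s,x,y,z} V134={x,y,z} V135={x,y,z} V136={s,x,y,z} V145={t,w,x,y,z} V146={t,w,x,y,z} V156={r,t,w,x,y,z} V234={v,x,y,z} V235={v,x,y,z} V236={s,v,x,y,z} V245={v,x,y,z} V246={v,x,y,z} V256={v,x,y,z} V345={v,x,y,z} V346={v,x,y,z} V356={v,x,y,z} V456={t,v,w,x,y,z}
  V1234={x,y,z} V1235={x,y,z} V1236={s,x,y,z} V1245={x,y,z} V1246={x,y,z} V1256={x,y,z} V1345={x,y,z} V1346={x,y,z} V1356={x,y,z} V1456={t,w,x,y,z} V2345={v,x,y,z} V2346={v,x,y,z} V2356={v,x,y,z} V2456={v,x,y,z} V3456={v,x,y,z}
  V12345={x,y,z} V12346={x,y,z} V12356={x,y,z} V12456={x,y,z} V13456={x,y,z} V23456={v,x,y,z}
  V123456={x,y,z}
C dims 6,15,20,15; δ0: rk 5, SNF 1^5; δ1: rk 10, SNF 1^10; δ2: rk 10, SNF 1^10
degree 0: 6−5−0 = 1 → Ȟ^0 ≅ Z
degree 1: 15−10−5 = 0 → Ȟ^1 ≅ 0
degree 2: 20−10−10 = 0 → Ȟ^2 ≅ 0

Ȟ^0(U;F) ≅ Z,  Ȟ^1(U;F) ≅ 0,  Ȟ^2(U;F) ≅ 0


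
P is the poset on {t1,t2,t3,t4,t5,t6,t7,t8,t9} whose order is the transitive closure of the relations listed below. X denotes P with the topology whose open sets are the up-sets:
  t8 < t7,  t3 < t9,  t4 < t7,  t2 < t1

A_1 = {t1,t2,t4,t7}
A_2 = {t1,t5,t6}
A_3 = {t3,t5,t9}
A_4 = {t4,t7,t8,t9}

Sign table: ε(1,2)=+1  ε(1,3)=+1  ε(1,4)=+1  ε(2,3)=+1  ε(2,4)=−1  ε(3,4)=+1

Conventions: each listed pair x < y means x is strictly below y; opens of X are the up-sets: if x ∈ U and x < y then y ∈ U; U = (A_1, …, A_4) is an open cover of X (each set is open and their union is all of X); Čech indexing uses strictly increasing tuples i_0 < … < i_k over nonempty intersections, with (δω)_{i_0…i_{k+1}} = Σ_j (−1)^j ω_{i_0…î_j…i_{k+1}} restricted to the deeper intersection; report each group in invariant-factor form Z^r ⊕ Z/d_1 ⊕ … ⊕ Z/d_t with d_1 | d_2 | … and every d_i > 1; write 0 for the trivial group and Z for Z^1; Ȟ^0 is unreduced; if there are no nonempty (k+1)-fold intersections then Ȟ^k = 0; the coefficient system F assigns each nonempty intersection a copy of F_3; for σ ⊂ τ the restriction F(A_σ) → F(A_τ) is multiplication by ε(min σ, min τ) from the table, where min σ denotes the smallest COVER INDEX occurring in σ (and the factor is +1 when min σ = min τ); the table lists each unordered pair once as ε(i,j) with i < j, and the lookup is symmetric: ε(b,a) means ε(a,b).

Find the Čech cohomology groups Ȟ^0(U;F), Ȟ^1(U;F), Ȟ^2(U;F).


nerve of the cover:
  A12={t1} A14={t4,t7} A23={t5} A34={t9}
C dims 4,4; δ0: rk_F3 3
Ȟ^0 = (4 − 3) − 0 = 1, so Ȟ^0 ≅ Z/3
Ȟ^1 = (4 − 0) − 3 = 1, so Ȟ^1 ≅ Z/3
Ȟ^2 = (0 − 0) − 0 = 0, so Ȟ^2 ≅ 0

Ȟ^0(U;F) ≅ Z/3,  Ȟ^1(U;F) ≅ Z/3,  Ȟ^2(U;F) ≅ 0


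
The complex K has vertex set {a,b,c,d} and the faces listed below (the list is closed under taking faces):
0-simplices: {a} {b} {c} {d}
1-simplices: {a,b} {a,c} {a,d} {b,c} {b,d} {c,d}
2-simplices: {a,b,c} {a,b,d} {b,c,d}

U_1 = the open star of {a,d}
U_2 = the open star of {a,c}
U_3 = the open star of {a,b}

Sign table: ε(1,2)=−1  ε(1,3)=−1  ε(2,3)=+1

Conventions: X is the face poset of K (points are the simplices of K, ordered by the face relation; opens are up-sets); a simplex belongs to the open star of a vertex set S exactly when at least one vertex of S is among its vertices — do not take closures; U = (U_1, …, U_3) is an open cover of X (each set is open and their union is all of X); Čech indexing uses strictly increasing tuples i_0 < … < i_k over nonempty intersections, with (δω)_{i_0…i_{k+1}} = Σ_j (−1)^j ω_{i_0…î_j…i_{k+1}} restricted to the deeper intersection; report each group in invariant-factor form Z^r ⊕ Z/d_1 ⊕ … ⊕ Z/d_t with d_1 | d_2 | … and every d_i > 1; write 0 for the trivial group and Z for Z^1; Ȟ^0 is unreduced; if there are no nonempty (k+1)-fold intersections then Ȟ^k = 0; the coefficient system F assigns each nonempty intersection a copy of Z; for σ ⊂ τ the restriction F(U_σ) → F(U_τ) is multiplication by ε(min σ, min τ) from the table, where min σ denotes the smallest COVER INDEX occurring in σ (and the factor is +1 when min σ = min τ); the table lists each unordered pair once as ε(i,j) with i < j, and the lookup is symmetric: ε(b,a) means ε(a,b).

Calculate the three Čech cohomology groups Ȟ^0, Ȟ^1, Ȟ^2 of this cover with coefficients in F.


nonempty intersections:
  U1={{a},{d},{a,b},{a,c},{a,d},{b,d},{c,d},{a,b,c},{a,b,d},{b,c,d}} U2={{a},{c},{a,b},{a,c},{a,d},{b,c},{c,d},{a,b,c},{a,b,d},{b,c,d}} U3={{a},{b},{a,b},{a,c},{a,d},{b,c},{b,d},{a,b,c},{a,b,d},{b,c,d}}
  U12={{a},{a,b},{a,c},{a,d},{c,d},{a,b,c},{a,b,d},{b,c,d}} U13={{a},{a,b},{a,c},{a,d},{b,d},{a,b,c},{a,b,d},{b,c,d}} U23={{a},{a,b},{a,c},{a,d},{b,c},{a,b,c},{a,b,d},{b,c,d}}
  U123={{a},{a,b},{a,c},{a,d},{a,b,c},{a,b,d},{b,c,d}}
C dims 3,3,1; δ0: rk 2, SNF 1^2; δ1: rk 1, SNF 1^1
Ȟ^0: (3−2)−0=1 ⇒ Z
Ȟ^1: (3−1)−2=0 ⇒ 0
Ȟ^2: (1−0)−1=0 ⇒ 0

Ȟ^0(U;F) ≅ Z,  Ȟ^1(U;F) ≅ 0,  Ȟ^2(U;F) ≅ 0


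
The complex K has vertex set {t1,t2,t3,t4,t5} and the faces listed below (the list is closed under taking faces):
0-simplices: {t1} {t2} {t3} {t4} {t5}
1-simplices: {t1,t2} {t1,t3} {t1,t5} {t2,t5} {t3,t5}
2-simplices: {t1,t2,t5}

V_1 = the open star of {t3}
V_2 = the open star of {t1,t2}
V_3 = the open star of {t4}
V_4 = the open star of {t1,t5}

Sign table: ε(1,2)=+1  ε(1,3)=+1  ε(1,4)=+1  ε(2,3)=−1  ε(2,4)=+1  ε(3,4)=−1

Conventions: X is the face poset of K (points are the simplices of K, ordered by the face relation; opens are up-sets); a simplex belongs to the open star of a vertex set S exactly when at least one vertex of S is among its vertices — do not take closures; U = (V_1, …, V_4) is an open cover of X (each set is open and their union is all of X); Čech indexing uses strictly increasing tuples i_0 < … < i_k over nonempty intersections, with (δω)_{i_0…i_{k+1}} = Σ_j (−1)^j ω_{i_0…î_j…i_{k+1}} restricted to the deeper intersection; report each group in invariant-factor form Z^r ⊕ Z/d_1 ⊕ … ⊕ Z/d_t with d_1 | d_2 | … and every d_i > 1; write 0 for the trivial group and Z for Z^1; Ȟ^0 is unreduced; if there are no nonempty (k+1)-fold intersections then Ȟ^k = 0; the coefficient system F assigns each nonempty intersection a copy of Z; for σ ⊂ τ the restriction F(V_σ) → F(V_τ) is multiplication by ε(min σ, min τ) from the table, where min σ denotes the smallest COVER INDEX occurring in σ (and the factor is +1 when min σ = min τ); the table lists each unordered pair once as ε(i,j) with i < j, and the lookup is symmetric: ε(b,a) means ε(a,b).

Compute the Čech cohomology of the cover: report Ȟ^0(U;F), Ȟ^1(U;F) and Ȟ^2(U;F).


cover nerve:
  V1={{t3},{t1,t3},{t3,t5}} V2={{t1},{t2},{t1,t2},{t1,t3},{t1,t5},{t2,t5},{t1,t2,t5}} V3={{t4}} V4={{t1},{t5},{t1,t2},{t1,t3},{t1,t5},{t2,t5},{t3,t5},{t1,t2,t5}}
  V12={{t1,t3}} V14={{t1,t3},{t3,t5}} V24={{t1},{t1,t2},{t1,t3},{t1,t5},{t2,t5},{t1,t2,t5}}
  V124={{t1,t3}}
C dims 4,3,1; δ0: rk 2, SNF 1^2; δ1: rk 1, SNF 1^1
Ȟ^0: (4−2)−0=2 ⇒ Z^2
Ȟ^1: (3−1)−2=0 ⇒ 0
Ȟ^2: (1−0)−1=0 ⇒ 0

Ȟ^0 = Z^2,  Ȟ^1 = 0,  Ȟ^2 = 0


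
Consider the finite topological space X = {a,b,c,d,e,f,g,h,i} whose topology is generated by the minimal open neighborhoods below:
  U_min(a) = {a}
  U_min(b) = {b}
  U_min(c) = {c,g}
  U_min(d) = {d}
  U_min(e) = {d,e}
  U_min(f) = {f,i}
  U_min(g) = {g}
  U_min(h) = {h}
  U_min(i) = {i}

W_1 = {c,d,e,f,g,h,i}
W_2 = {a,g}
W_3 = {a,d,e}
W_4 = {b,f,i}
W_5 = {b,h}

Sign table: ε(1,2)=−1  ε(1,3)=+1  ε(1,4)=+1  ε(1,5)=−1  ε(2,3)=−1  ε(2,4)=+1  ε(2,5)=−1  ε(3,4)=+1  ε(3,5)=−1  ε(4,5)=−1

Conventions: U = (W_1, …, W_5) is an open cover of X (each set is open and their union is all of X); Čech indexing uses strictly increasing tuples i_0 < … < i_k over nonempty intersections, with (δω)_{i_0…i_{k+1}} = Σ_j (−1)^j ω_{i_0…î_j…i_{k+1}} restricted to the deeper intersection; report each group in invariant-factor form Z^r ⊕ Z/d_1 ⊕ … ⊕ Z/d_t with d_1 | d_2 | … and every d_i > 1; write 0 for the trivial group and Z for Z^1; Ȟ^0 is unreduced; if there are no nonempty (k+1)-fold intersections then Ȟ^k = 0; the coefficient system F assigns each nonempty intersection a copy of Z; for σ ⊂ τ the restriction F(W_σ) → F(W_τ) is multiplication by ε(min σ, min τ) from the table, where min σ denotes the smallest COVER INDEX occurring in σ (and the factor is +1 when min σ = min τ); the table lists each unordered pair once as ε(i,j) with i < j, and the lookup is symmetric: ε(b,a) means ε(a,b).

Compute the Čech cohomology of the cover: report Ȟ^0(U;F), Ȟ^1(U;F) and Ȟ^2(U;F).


Ȟ^0 ≅ Z; Ȟ^1 ≅ Z^2; Ȟ^2 ≅ 0

nonempty overlaps:
  W12={g} W13={d,e} W14={f,i} W15={h} W23={a} W45={b}
C dims 5,6; δ0: rk 4, SNF 1^4
degree 0: 5−4−0 = 1 → Ȟ^0 ≅ Z
degree 1: 6−0−4 = 2 → Ȟ^1 ≅ Z^2
degree 2: 0−0−0 = 0 → Ȟ^2 ≅ 0


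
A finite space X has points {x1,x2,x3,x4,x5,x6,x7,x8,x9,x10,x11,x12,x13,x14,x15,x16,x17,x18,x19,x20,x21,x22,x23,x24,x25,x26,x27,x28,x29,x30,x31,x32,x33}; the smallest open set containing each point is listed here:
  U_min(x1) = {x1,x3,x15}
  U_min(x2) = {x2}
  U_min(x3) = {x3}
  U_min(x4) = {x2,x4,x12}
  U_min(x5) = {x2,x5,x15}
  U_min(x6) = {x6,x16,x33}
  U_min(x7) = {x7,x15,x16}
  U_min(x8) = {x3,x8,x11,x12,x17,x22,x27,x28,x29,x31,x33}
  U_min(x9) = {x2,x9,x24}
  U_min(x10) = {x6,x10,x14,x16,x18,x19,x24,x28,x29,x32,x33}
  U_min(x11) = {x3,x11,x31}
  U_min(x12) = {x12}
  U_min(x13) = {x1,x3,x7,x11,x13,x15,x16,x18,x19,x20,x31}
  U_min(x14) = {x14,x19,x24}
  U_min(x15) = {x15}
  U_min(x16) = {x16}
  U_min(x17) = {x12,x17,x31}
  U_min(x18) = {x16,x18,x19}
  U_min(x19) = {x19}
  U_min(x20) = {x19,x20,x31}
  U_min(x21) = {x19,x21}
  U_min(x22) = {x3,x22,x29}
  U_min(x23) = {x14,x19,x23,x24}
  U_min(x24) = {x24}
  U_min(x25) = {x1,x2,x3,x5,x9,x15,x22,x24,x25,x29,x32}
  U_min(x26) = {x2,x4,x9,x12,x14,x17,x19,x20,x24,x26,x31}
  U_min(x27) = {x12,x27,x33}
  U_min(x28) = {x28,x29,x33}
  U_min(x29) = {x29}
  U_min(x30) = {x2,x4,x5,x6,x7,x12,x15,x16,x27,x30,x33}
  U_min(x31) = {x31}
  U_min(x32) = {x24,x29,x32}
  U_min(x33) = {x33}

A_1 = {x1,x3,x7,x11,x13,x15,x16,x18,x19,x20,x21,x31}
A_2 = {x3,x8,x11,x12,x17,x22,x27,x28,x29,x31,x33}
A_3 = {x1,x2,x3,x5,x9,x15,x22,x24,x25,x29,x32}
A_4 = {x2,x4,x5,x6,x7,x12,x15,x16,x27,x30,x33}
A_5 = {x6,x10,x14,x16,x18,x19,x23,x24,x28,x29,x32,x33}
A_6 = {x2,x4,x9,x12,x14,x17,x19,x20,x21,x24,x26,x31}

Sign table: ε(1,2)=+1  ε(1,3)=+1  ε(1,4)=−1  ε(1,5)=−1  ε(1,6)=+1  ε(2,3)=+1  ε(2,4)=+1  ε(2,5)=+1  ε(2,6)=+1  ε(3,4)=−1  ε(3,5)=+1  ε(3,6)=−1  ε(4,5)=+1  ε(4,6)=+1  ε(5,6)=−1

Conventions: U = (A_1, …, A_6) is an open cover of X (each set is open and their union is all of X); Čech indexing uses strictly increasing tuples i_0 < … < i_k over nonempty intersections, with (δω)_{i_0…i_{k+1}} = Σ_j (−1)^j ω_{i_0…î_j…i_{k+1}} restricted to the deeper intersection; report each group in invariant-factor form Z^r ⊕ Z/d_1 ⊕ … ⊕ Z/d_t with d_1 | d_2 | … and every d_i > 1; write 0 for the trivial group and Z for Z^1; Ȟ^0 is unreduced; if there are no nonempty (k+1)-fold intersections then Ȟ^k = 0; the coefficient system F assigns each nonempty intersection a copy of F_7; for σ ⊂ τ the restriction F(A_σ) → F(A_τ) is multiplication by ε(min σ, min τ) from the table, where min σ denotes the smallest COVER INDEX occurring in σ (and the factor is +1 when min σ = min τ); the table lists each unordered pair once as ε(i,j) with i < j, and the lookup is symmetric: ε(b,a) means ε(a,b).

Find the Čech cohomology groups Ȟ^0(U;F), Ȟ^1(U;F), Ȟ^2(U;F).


Ȟ^0 ≅ 0, Ȟ^1 ≅ 0 and Ȟ^2 ≅ Z/7

nerve of the cover:
  A12={x3,x11,x31} A13={x1,x3,x15} A14={x7,x15,x16} A15={x16,x18,x19} A16={x19,x20,x21,x31} A23={x3,x22,x29} A24={x12,x27,x33} A25={x28,x29,x33} A26={x12,x17,x31} A34={x2,x5,x15} A35={x24,x29,x32} A36={x2,x9,x24} A45={x6,x16,x33} A46={x2,x4,x12} A56={x14,x19,x24}
  A123={x3} A126={x31} A134={x15} A145={x16} A156={x19} A235={x29} A245={x33} A246={x12} A346={x2} A356={x24}
C dims 6,15,10; δ0: rk_F7 6; δ1: rk_F7 9
Ȟ^0 = (6 − 6) − 0 = 0, so Ȟ^0 ≅ 0
Ȟ^1 = (15 − 9) − 6 = 0, so Ȟ^1 ≅ 0
Ȟ^2 = (10 − 0) − 9 = 1, so Ȟ^2 ≅ Z/7
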